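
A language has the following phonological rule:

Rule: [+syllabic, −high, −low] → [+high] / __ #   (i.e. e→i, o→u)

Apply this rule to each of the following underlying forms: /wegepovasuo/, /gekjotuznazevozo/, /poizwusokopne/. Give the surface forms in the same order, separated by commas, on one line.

wegepovasuu, gekjotuznazevozu, poizwusokopni

/wegepovasuo/: /o/ is a mid vowel in word-final position, so it raises to [u]. → [wegepovasuu].
/gekjotuznazevozo/: /o/ is a mid vowel in word-final position, so it raises to [u]. → [gekjotuznazevozu].
/poizwusokopne/: /e/ is a mid vowel in word-final position, so it raises to [i]. → [poizwusokopni].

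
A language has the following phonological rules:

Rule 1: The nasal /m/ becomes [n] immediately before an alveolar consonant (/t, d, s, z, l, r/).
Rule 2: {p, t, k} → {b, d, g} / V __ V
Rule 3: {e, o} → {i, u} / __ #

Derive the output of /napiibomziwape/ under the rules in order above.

nabiibonziwabi

Rule 1 (nasal place assimilation): /m/ precedes the alveolar consonant /z/, so it assimilates in place to [n]. /napiibomziwape/ → napiibonziwape.
Rule 2 (intervocalic voicing): /p/ is a voiceless stop between vowels /a/ and /i/, so it voices to [b]. /p/ is a voiceless stop between vowels /a/ and /e/, so it voices to [b]. /napiibonziwape/ → nabiibonziwabe.
Rule 3 (final vowel raising): /e/ is a mid vowel in word-final position, so it raises to [i]. /nabiibonziwabe/ → nabiibonziwabi.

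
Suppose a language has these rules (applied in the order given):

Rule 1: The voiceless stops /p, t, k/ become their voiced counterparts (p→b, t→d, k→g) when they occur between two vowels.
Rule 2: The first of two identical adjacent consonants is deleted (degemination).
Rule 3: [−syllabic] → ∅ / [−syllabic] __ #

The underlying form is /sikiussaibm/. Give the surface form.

Rule 1 (intervocalic voicing): /k/ is a voiceless stop between vowels /i/ and /i/, so it voices to [g]. /sikiussaibm/ → sigiussaibm.
Rule 2 (degemination): /ss/ is a geminate; the first /s/ deletes. /sigiussaibm/ → sigiusaibm.
Rule 3 (final cluster simplification): /m/ is the second consonant of a word-final cluster /bm/, so it deletes. /sigiusaibm/ → sigiusaib.

sigiusaib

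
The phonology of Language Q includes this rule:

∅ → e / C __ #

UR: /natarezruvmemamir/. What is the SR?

the form ends in the consonant /r/, so [e] is inserted word-finally.
Surface form: [natarezruvmemamire].

natarezruvmemamire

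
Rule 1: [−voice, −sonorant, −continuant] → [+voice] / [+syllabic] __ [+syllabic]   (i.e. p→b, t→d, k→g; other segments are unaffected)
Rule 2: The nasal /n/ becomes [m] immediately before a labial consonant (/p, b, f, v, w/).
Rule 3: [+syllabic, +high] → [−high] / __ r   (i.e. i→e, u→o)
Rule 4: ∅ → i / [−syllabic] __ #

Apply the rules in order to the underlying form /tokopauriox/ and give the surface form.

Rule 1 (intervocalic voicing): /k/ is a voiceless stop between vowels /o/ and /o/, so it voices to [g]. /p/ is a voiceless stop between vowels /o/ and /a/, so it voices to [b]. /tokopauriox/ → togobauriox.
Rule 2 (nasal place assimilation): no segment meets the environment; /togobauriox/ is unchanged.
Rule 3 (pre-rhotic lowering): /u/ is a high vowel immediately before /r/, so it lowers to [o]. /togobauriox/ → togobaoriox.
Rule 4 (final i-epenthesis): the form ends in the consonant /x/, so [i] is inserted word-finally. /togobaoriox/ → togobaorioxi.

togobaorioxi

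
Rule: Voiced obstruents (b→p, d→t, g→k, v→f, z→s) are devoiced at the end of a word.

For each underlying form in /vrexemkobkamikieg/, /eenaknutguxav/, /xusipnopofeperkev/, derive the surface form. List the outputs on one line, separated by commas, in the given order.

vrexemkobkamikiek, eenaknutguxaf, xusipnopofeperkef

/vrexemkobkamikieg/: /g/ is a voiced obstruent in word-final position, so it devoices to [k]. → [vrexemkobkamikiek].
/eenaknutguxav/: /v/ is a voiced obstruent in word-final position, so it devoices to [f]. → [eenaknutguxaf].
/xusipnopofeperkev/: /v/ is a voiced obstruent in word-final position, so it devoices to [f]. → [xusipnopofeperkef].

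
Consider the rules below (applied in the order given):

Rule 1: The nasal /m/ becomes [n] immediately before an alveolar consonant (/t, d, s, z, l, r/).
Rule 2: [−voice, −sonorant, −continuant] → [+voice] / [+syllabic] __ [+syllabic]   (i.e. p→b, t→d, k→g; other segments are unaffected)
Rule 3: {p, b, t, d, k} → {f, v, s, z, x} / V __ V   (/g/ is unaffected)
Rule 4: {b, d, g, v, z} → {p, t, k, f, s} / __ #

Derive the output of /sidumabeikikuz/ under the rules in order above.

Rule 1 (nasal place assimilation): no segment meets the environment; /sidumabeikikuz/ is unchanged.
Rule 2 (intervocalic voicing): /k/ is a voiceless stop between vowels /i/ and /i/, so it voices to [g]. /k/ is a voiceless stop between vowels /i/ and /u/, so it voices to [g]. /sidumabeikikuz/ → sidumabeigiguz.
Rule 3 (intervocalic spirantization): /d/ is a stop between vowels /i/ and /u/, so it spirantizes to the fricative [z]. /b/ is a stop between vowels /a/ and /e/, so it spirantizes to the fricative [v]. /sidumabeigiguz/ → sizumaveigiguz.
Rule 4 (final devoicing): /z/ is a voiced obstruent in word-final position, so it devoices to [s]. /sizumaveigiguz/ → sizumaveigigus.

sizumaveigigus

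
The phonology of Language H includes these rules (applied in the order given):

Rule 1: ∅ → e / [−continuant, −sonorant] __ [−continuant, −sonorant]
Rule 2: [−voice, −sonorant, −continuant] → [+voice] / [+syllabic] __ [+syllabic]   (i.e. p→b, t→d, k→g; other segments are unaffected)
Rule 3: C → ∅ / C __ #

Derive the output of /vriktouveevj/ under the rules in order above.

vrigedouveev

Rule 1 (stop-cluster e-epenthesis): /k/ and /t/ form a stop–stop cluster, so [e] is inserted between them. /vriktouveevj/ → vriketouveevj.
Rule 2 (intervocalic voicing): /k/ is a voiceless stop between vowels /i/ and /e/, so it voices to [g]. /t/ is a voiceless stop between vowels /e/ and /o/, so it voices to [d]. /vriketouveevj/ → vrigedouveevj.
Rule 3 (final cluster simplification): /j/ is the second consonant of a word-final cluster /vj/, so it deletes. /vrigedouveevj/ → vrigedouveev.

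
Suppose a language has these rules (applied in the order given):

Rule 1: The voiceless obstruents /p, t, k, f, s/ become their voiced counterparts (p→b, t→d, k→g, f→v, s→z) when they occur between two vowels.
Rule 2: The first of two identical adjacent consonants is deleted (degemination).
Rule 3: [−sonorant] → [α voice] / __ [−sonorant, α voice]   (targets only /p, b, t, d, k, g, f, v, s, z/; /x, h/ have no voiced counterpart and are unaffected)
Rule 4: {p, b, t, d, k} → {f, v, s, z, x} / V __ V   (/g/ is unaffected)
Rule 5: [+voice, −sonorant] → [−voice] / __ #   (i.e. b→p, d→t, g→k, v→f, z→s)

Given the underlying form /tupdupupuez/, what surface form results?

Rule 1 (intervocalic voicing): /p/ is a voiceless obstruent between vowels /u/ and /u/, so it voices to [b]. /p/ is a voiceless obstruent between vowels /u/ and /u/, so it voices to [b]. /tupdupupuez/ → tupdububuez.
Rule 2 (degemination): no segment meets the environment; /tupdububuez/ is unchanged.
Rule 3 (regressive voicing assimilation): /p/ precedes the voiced obstruent /d/, so it voices to [b] by assimilation. /tupdububuez/ → tubdububuez.
Rule 4 (intervocalic spirantization): /b/ is a stop between vowels /u/ and /u/, so it spirantizes to the fricative [v]. /b/ is a stop between vowels /u/ and /u/, so it spirantizes to the fricative [v]. /tubdububuez/ → tubduvuvuez.
Rule 5 (final devoicing): /z/ is a voiced obstruent in word-final position, so it devoices to [s]. /tubduvuvuez/ → tubduvuvues.

tubduvuvues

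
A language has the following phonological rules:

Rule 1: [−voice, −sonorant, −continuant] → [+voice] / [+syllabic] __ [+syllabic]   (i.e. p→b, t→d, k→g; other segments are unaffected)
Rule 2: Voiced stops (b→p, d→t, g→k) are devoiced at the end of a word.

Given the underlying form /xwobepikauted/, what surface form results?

Rule 1 (intervocalic voicing): /p/ is a voiceless stop between vowels /e/ and /i/, so it voices to [b]. /k/ is a voiceless stop between vowels /i/ and /a/, so it voices to [g]. /t/ is a voiceless stop between vowels /u/ and /e/, so it voices to [d]. /xwobepikauted/ → xwobebigauded.
Rule 2 (final devoicing): /d/ is a voiced stop in word-final position, so it devoices to [t]. /xwobebigauded/ → xwobebigaudet.

xwobebigaudet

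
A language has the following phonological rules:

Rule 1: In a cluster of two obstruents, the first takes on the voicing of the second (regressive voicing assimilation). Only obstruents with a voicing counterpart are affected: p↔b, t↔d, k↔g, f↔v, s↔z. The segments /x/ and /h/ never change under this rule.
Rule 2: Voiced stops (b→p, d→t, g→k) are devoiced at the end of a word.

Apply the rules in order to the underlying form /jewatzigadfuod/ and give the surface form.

Rule 1 (regressive voicing assimilation): /t/ precedes the voiced obstruent /z/, so it voices to [d] by assimilation. /d/ precedes the voiceless obstruent /f/, so it devoices to [t] by assimilation. /jewatzigadfuod/ → jewadzigatfuod.
Rule 2 (final devoicing): /d/ is a voiced stop in word-final position, so it devoices to [t]. /jewadzigatfuod/ → jewadzigatfuot.

jewadzigatfuot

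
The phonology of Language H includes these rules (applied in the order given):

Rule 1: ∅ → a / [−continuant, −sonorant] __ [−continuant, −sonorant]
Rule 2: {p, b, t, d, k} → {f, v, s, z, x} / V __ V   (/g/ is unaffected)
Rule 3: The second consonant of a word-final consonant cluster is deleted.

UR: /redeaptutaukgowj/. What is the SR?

Rule 1 (stop-cluster a-epenthesis): /p/ and /t/ form a stop–stop cluster, so [a] is inserted between them. /k/ and /g/ form a stop–stop cluster, so [a] is inserted between them. /redeaptutaukgowj/ → redeapatutaukagowj.
Rule 2 (intervocalic spirantization): /d/ is a stop between vowels /e/ and /e/, so it spirantizes to the fricative [z]. /p/ is a stop between vowels /a/ and /a/, so it spirantizes to the fricative [f]. /t/ is a stop between vowels /a/ and /u/, so it spirantizes to the fricative [s]. /t/ is a stop between vowels /u/ and /a/, so it spirantizes to the fricative [s]. /k/ is a stop between vowels /u/ and /a/, so it spirantizes to the fricative [x]. /redeapatutaukagowj/ → rezeafasusauxagowj.
Rule 3 (final cluster simplification): /j/ is the second consonant of a word-final cluster /wj/, so it deletes. /rezeafasusauxagowj/ → rezeafasusauxagow.

rezeafasusauxagow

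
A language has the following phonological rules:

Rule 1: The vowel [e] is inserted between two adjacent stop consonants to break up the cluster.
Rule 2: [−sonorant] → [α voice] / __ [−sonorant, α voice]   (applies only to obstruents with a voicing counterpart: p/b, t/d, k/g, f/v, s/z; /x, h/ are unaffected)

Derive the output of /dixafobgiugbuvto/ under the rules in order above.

dixafobegiugebufto

Rule 1 (stop-cluster e-epenthesis): /b/ and /g/ form a stop–stop cluster, so [e] is inserted between them. /g/ and /b/ form a stop–stop cluster, so [e] is inserted between them. /dixafobgiugbuvto/ → dixafobegiugebuvto.
Rule 2 (regressive voicing assimilation): /v/ precedes the voiceless obstruent /t/, so it devoices to [f] by assimilation. /dixafobegiugebuvto/ → dixafobegiugebufto.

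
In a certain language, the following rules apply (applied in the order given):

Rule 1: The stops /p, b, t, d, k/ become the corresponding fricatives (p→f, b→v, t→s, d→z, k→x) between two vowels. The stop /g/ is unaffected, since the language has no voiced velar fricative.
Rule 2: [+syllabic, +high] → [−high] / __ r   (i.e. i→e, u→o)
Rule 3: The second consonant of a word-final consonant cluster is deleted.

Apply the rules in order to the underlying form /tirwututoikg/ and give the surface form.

terwususoik

Rule 1 (intervocalic spirantization): /t/ is a stop between vowels /u/ and /u/, so it spirantizes to the fricative [s]. /t/ is a stop between vowels /u/ and /o/, so it spirantizes to the fricative [s]. /tirwututoikg/ → tirwususoikg.
Rule 2 (pre-rhotic lowering): /i/ is a high vowel immediately before /r/, so it lowers to [e]. /tirwususoikg/ → terwususoikg.
Rule 3 (final cluster simplification): /g/ is the second consonant of a word-final cluster /kg/, so it deletes. /terwususoikg/ → terwususoik.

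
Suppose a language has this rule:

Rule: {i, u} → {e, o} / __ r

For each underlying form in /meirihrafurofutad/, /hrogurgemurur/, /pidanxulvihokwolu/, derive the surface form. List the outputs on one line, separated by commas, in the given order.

meerihraforofutad, hrogorgemoror, pidanxulvihokwolu

/meirihrafurofutad/: /i/ is a high vowel immediately before /r/, so it lowers to [e]. /u/ is a high vowel immediately before /r/, so it lowers to [o]. → [meerihraforofutad].
/hrogurgemurur/: /u/ is a high vowel immediately before /r/, so it lowers to [o]. /u/ is a high vowel immediately before /r/, so it lowers to [o]. /u/ is a high vowel immediately before /r/, so it lowers to [o]. → [hrogorgemoror].
/pidanxulvihokwolu/: the rule's environment is not met; surfaces unchanged as [pidanxulvihokwolu].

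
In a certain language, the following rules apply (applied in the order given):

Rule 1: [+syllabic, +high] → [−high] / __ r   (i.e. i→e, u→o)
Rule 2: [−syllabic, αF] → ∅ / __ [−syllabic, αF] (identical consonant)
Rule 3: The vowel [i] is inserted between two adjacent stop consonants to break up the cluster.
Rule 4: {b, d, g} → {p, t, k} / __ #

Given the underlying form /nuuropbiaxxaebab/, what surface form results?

nuoropibiaxaebap

Rule 1 (pre-rhotic lowering): /u/ is a high vowel immediately before /r/, so it lowers to [o]. /nuuropbiaxxaebab/ → nuoropbiaxxaebab.
Rule 2 (degemination): /xx/ is a geminate; the first /x/ deletes. /nuoropbiaxxaebab/ → nuoropbiaxaebab.
Rule 3 (stop-cluster i-epenthesis): /p/ and /b/ form a stop–stop cluster, so [i] is inserted between them. /nuoropbiaxaebab/ → nuoropibiaxaebab.
Rule 4 (final devoicing): /b/ is a voiced stop in word-final position, so it devoices to [p]. /nuoropibiaxaebab/ → nuoropibiaxaebap.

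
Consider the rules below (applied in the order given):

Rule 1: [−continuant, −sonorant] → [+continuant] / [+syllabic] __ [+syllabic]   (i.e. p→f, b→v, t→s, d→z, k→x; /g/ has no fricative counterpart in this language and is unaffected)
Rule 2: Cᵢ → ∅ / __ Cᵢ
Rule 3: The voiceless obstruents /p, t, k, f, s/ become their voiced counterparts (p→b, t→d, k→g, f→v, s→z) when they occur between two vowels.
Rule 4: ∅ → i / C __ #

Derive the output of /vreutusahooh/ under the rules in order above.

Rule 1 (intervocalic spirantization): /t/ is a stop between vowels /u/ and /u/, so it spirantizes to the fricative [s]. /vreutusahooh/ → vreususahooh.
Rule 2 (degemination): no segment meets the environment; /vreususahooh/ is unchanged.
Rule 3 (intervocalic voicing): /s/ is a voiceless obstruent between vowels /u/ and /u/, so it voices to [z]. /s/ is a voiceless obstruent between vowels /u/ and /a/, so it voices to [z]. /vreususahooh/ → vreuzuzahooh.
Rule 4 (final i-epenthesis): the form ends in the consonant /h/, so [i] is inserted word-finally. /vreuzuzahooh/ → vreuzuzahoohi.

vreuzuzahoohi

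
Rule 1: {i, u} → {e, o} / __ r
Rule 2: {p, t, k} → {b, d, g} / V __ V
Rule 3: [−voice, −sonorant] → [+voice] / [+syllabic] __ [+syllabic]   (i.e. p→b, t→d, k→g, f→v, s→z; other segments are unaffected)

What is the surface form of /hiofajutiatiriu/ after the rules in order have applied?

Rule 1 (pre-rhotic lowering): /i/ is a high vowel immediately before /r/, so it lowers to [e]. /hiofajutiatiriu/ → hiofajutiateriu.
Rule 2 (intervocalic voicing): /t/ is a voiceless stop between vowels /u/ and /i/, so it voices to [d]. /t/ is a voiceless stop between vowels /a/ and /e/, so it voices to [d]. /hiofajutiateriu/ → hiofajudiaderiu.
Rule 3 (intervocalic voicing): /f/ is a voiceless obstruent between vowels /o/ and /a/, so it voices to [v]. /hiofajudiaderiu/ → hiovajudiaderiu.

hiovajudiaderiu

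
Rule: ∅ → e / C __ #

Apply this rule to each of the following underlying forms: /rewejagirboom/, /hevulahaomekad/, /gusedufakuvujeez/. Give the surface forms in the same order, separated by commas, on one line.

/rewejagirboom/: the form ends in the consonant /m/, so [e] is inserted word-finally. → [rewejagirboome].
/hevulahaomekad/: the form ends in the consonant /d/, so [e] is inserted word-finally. → [hevulahaomekade].
/gusedufakuvujeez/: the form ends in the consonant /z/, so [e] is inserted word-finally. → [gusedufakuvujeeze].

rewejagirboome, hevulahaomekade, gusedufakuvujeeze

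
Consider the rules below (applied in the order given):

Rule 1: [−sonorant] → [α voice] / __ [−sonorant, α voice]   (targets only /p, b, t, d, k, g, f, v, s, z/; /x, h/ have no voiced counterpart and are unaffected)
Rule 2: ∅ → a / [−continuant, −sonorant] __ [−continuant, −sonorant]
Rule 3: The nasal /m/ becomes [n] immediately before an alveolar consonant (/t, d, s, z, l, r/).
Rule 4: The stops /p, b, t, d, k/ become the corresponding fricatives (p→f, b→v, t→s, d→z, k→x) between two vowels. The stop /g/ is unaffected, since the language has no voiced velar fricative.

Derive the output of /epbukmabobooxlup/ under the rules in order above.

Rule 1 (regressive voicing assimilation): /p/ precedes the voiced obstruent /b/, so it voices to [b] by assimilation. /epbukmabobooxlup/ → ebbukmabobooxlup.
Rule 2 (stop-cluster a-epenthesis): /b/ and /b/ form a stop–stop cluster, so [a] is inserted between them. /ebbukmabobooxlup/ → ebabukmabobooxlup.
Rule 3 (nasal place assimilation): no segment meets the environment; /ebabukmabobooxlup/ is unchanged.
Rule 4 (intervocalic spirantization): /b/ is a stop between vowels /e/ and /a/, so it spirantizes to the fricative [v]. /b/ is a stop between vowels /a/ and /u/, so it spirantizes to the fricative [v]. /b/ is a stop between vowels /a/ and /o/, so it spirantizes to the fricative [v]. /b/ is a stop between vowels /o/ and /o/, so it spirantizes to the fricative [v]. /ebabukmabobooxlup/ → evavukmavovooxlup.

evavukmavovooxlup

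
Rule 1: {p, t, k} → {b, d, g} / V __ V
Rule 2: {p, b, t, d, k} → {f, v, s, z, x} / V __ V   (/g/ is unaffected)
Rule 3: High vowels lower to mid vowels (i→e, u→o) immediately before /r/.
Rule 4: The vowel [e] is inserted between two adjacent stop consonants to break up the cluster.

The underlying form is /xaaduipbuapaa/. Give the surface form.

xaazuipebuavaa

Rule 1 (intervocalic voicing): /p/ is a voiceless stop between vowels /a/ and /a/, so it voices to [b]. /xaaduipbuapaa/ → xaaduipbuabaa.
Rule 2 (intervocalic spirantization): /d/ is a stop between vowels /a/ and /u/, so it spirantizes to the fricative [z]. /b/ is a stop between vowels /a/ and /a/, so it spirantizes to the fricative [v]. /xaaduipbuabaa/ → xaazuipbuavaa.
Rule 3 (pre-rhotic lowering): no segment meets the environment; /xaazuipbuavaa/ is unchanged.
Rule 4 (stop-cluster e-epenthesis): /p/ and /b/ form a stop–stop cluster, so [e] is inserted between them. /xaazuipbuavaa/ → xaazuipebuavaa.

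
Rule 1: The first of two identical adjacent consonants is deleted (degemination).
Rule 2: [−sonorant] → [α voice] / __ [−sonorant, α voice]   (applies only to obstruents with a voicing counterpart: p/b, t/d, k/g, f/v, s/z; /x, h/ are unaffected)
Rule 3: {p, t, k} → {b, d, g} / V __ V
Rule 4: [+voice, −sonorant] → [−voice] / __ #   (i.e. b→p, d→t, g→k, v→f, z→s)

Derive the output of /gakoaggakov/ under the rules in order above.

gagoagagof

Rule 1 (degemination): /gg/ is a geminate; the first /g/ deletes. /gakoaggakov/ → gakoagakov.
Rule 2 (regressive voicing assimilation): no segment meets the environment; /gakoagakov/ is unchanged.
Rule 3 (intervocalic voicing): /k/ is a voiceless stop between vowels /a/ and /o/, so it voices to [g]. /k/ is a voiceless stop between vowels /a/ and /o/, so it voices to [g]. /gakoagakov/ → gagoagagov.
Rule 4 (final devoicing): /v/ is a voiced obstruent in word-final position, so it devoices to [f]. /gagoagagov/ → gagoagagof.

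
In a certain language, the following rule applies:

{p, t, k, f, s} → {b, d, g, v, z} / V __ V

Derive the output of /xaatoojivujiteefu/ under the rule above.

/t/ is a voiceless obstruent between vowels /a/ and /o/, so it voices to [d].
/t/ is a voiceless obstruent between vowels /i/ and /e/, so it voices to [d].
/f/ is a voiceless obstruent between vowels /e/ and /u/, so it voices to [v].
Surface form: [xaadoojivujideevu].

xaadoojivujideevu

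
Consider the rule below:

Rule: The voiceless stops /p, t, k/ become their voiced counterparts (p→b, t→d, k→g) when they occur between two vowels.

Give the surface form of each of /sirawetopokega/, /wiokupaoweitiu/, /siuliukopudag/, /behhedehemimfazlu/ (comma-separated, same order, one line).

/sirawetopokega/: /t/ is a voiceless stop between vowels /e/ and /o/, so it voices to [d]. /p/ is a voiceless stop between vowels /o/ and /o/, so it voices to [b]. /k/ is a voiceless stop between vowels /o/ and /e/, so it voices to [g]. → [sirawedobogega].
/wiokupaoweitiu/: /k/ is a voiceless stop between vowels /o/ and /u/, so it voices to [g]. /p/ is a voiceless stop between vowels /u/ and /a/, so it voices to [b]. /t/ is a voiceless stop between vowels /i/ and /i/, so it voices to [d]. → [wiogubaoweidiu].
/siuliukopudag/: /k/ is a voiceless stop between vowels /u/ and /o/, so it voices to [g]. /p/ is a voiceless stop between vowels /o/ and /u/, so it voices to [b]. → [siuliugobudag].
/behhedehemimfazlu/: the rule's environment is not met; surfaces unchanged as [behhedehemimfazlu].

sirawedobogega, wiogubaoweidiu, siuliugobudag, behhedehemimfazlu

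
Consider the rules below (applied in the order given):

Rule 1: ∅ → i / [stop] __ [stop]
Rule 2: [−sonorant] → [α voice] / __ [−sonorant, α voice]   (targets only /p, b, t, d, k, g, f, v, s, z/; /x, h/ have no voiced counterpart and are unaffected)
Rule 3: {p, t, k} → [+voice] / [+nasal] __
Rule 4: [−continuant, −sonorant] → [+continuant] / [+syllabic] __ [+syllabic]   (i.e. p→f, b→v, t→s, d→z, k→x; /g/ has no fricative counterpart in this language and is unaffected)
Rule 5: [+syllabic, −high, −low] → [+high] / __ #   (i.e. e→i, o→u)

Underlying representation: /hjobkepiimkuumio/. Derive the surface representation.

hjovixefiimguumiu

Rule 1 (stop-cluster i-epenthesis): /b/ and /k/ form a stop–stop cluster, so [i] is inserted between them. /hjobkepiimkuumio/ → hjobikepiimkuumio.
Rule 2 (regressive voicing assimilation): no segment meets the environment; /hjobikepiimkuumio/ is unchanged.
Rule 3 (post-nasal voicing): /k/ is a voiceless stop immediately after the nasal /m/, so it voices to [g]. /hjobikepiimkuumio/ → hjobikepiimguumio.
Rule 4 (intervocalic spirantization): /b/ is a stop between vowels /o/ and /i/, so it spirantizes to the fricative [v]. /k/ is a stop between vowels /i/ and /e/, so it spirantizes to the fricative [x]. /p/ is a stop between vowels /e/ and /i/, so it spirantizes to the fricative [f]. /hjobikepiimguumio/ → hjovixefiimguumio.
Rule 5 (final vowel raising): /o/ is a mid vowel in word-final position, so it raises to [u]. /hjovixefiimguumio/ → hjovixefiimguumiu.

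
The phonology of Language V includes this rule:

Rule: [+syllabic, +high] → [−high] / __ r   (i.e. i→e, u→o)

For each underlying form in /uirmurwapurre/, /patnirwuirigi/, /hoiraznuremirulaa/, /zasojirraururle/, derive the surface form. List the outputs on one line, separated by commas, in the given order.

/uirmurwapurre/: /i/ is a high vowel immediately before /r/, so it lowers to [e]. /u/ is a high vowel immediately before /r/, so it lowers to [o]. /u/ is a high vowel immediately before /r/, so it lowers to [o]. → [uermorwaporre].
/patnirwuirigi/: /i/ is a high vowel immediately before /r/, so it lowers to [e]. /i/ is a high vowel immediately before /r/, so it lowers to [e]. → [patnerwuerigi].
/hoiraznuremirulaa/: /i/ is a high vowel immediately before /r/, so it lowers to [e]. /u/ is a high vowel immediately before /r/, so it lowers to [o]. /i/ is a high vowel immediately before /r/, so it lowers to [e]. → [hoeraznoremerulaa].
/zasojirraururle/: /i/ is a high vowel immediately before /r/, so it lowers to [e]. /u/ is a high vowel immediately before /r/, so it lowers to [o]. /u/ is a high vowel immediately before /r/, so it lowers to [o]. → [zasojerraororle].

uermorwaporre, patnerwuerigi, hoeraznoremerulaa, zasojerraororle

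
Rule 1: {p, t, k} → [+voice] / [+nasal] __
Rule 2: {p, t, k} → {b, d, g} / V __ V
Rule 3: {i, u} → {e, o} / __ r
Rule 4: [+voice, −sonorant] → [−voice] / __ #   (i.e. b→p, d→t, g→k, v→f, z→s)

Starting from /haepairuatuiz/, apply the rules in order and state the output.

Rule 1 (post-nasal voicing): no segment meets the environment; /haepairuatuiz/ is unchanged.
Rule 2 (intervocalic voicing): /p/ is a voiceless stop between vowels /e/ and /a/, so it voices to [b]. /t/ is a voiceless stop between vowels /a/ and /u/, so it voices to [d]. /haepairuatuiz/ → haebairuaduiz.
Rule 3 (pre-rhotic lowering): /i/ is a high vowel immediately before /r/, so it lowers to [e]. /haebairuaduiz/ → haebaeruaduiz.
Rule 4 (final devoicing): /z/ is a voiced obstruent in word-final position, so it devoices to [s]. /haebaeruaduiz/ → haebaeruaduis.

haebaeruaduis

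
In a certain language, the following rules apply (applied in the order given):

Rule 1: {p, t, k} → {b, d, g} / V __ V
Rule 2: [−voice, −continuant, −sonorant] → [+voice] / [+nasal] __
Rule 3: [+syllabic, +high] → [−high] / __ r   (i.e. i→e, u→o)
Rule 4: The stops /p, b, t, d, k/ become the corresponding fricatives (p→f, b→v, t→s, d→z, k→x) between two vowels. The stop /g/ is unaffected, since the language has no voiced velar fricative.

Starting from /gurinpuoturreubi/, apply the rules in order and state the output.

gorinbuozorreuvi

Rule 1 (intervocalic voicing): /t/ is a voiceless stop between vowels /o/ and /u/, so it voices to [d]. /gurinpuoturreubi/ → gurinpuodurreubi.
Rule 2 (post-nasal voicing): /p/ is a voiceless stop immediately after the nasal /n/, so it voices to [b]. /gurinpuodurreubi/ → gurinbuodurreubi.
Rule 3 (pre-rhotic lowering): /u/ is a high vowel immediately before /r/, so it lowers to [o]. /u/ is a high vowel immediately before /r/, so it lowers to [o]. /gurinbuodurreubi/ → gorinbuodorreubi.
Rule 4 (intervocalic spirantization): /d/ is a stop between vowels /o/ and /o/, so it spirantizes to the fricative [z]. /b/ is a stop between vowels /u/ and /i/, so it spirantizes to the fricative [v]. /gorinbuodorreubi/ → gorinbuozorreuvi.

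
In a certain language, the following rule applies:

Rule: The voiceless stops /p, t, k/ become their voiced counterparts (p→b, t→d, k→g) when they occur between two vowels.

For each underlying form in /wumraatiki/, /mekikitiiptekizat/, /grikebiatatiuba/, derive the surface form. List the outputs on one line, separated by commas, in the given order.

/wumraatiki/: /t/ is a voiceless stop between vowels /a/ and /i/, so it voices to [d]. /k/ is a voiceless stop between vowels /i/ and /i/, so it voices to [g]. → [wumraadigi].
/mekikitiiptekizat/: /k/ is a voiceless stop between vowels /e/ and /i/, so it voices to [g]. /k/ is a voiceless stop between vowels /i/ and /i/, so it voices to [g]. /t/ is a voiceless stop between vowels /i/ and /i/, so it voices to [d]. /k/ is a voiceless stop between vowels /e/ and /i/, so it voices to [g]. → [megigidiiptegizat].
/grikebiatatiuba/: /k/ is a voiceless stop between vowels /i/ and /e/, so it voices to [g]. /t/ is a voiceless stop between vowels /a/ and /a/, so it voices to [d]. /t/ is a voiceless stop between vowels /a/ and /i/, so it voices to [d]. → [grigebiadadiuba].

wumraadigi, megigidiiptegizat, grigebiadadiuba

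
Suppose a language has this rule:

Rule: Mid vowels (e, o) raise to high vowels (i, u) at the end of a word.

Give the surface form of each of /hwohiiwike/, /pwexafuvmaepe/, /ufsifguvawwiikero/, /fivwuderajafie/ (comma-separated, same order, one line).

hwohiiwiki, pwexafuvmaepi, ufsifguvawwiikeru, fivwuderajafii

/hwohiiwike/: /e/ is a mid vowel in word-final position, so it raises to [i]. → [hwohiiwiki].
/pwexafuvmaepe/: /e/ is a mid vowel in word-final position, so it raises to [i]. → [pwexafuvmaepi].
/ufsifguvawwiikero/: /o/ is a mid vowel in word-final position, so it raises to [u]. → [ufsifguvawwiikeru].
/fivwuderajafie/: /e/ is a mid vowel in word-final position, so it raises to [i]. → [fivwuderajafii].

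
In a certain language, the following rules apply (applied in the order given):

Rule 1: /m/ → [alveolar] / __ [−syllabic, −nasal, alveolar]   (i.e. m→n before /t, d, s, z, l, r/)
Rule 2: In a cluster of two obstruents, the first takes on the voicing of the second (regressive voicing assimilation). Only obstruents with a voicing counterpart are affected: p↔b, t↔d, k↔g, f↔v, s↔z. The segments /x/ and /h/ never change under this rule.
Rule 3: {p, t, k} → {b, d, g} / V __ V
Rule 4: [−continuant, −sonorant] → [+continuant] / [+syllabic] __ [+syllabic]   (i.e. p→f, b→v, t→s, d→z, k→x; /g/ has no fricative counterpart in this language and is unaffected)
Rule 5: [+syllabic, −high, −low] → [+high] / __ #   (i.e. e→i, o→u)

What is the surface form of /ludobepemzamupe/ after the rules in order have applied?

Rule 1 (nasal place assimilation): /m/ precedes the alveolar consonant /z/, so it assimilates in place to [n]. /ludobepemzamupe/ → ludobepenzamupe.
Rule 2 (regressive voicing assimilation): no segment meets the environment; /ludobepenzamupe/ is unchanged.
Rule 3 (intervocalic voicing): /p/ is a voiceless stop between vowels /e/ and /e/, so it voices to [b]. /p/ is a voiceless stop between vowels /u/ and /e/, so it voices to [b]. /ludobepenzamupe/ → ludobebenzamube.
Rule 4 (intervocalic spirantization): /d/ is a stop between vowels /u/ and /o/, so it spirantizes to the fricative [z]. /b/ is a stop between vowels /o/ and /e/, so it spirantizes to the fricative [v]. /b/ is a stop between vowels /e/ and /e/, so it spirantizes to the fricative [v]. /b/ is a stop between vowels /u/ and /e/, so it spirantizes to the fricative [v]. /ludobebenzamube/ → luzovevenzamuve.
Rule 5 (final vowel raising): /e/ is a mid vowel in word-final position, so it raises to [i]. /luzovevenzamuve/ → luzovevenzamuvi.

luzovevenzamuvi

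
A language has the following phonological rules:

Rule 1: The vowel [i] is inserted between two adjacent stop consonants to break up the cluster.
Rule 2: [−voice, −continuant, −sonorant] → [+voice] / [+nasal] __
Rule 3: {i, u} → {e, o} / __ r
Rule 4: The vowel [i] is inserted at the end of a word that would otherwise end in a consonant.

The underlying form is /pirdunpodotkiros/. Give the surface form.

perdunbodotikerosi

Rule 1 (stop-cluster i-epenthesis): /t/ and /k/ form a stop–stop cluster, so [i] is inserted between them. /pirdunpodotkiros/ → pirdunpodotikiros.
Rule 2 (post-nasal voicing): /p/ is a voiceless stop immediately after the nasal /n/, so it voices to [b]. /pirdunpodotikiros/ → pirdunbodotikiros.
Rule 3 (pre-rhotic lowering): /i/ is a high vowel immediately before /r/, so it lowers to [e]. /i/ is a high vowel immediately before /r/, so it lowers to [e]. /pirdunbodotikiros/ → perdunbodotikeros.
Rule 4 (final i-epenthesis): the form ends in the consonant /s/, so [i] is inserted word-finally. /perdunbodotikeros/ → perdunbodotikerosi.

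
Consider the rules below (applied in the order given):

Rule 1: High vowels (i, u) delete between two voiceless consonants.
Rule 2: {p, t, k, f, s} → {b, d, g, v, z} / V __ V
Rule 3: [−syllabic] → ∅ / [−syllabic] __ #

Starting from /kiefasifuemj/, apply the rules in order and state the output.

kievasfuem

Rule 1 (high vowel syncope): /i/ is a high vowel flanked by voiceless consonants /s/ and /f/, so it deletes. /kiefasifuemj/ → kiefasfuemj.
Rule 2 (intervocalic voicing): /f/ is a voiceless obstruent between vowels /e/ and /a/, so it voices to [v]. /kiefasfuemj/ → kievasfuemj.
Rule 3 (final cluster simplification): /j/ is the second consonant of a word-final cluster /mj/, so it deletes. /kievasfuemj/ → kievasfuem.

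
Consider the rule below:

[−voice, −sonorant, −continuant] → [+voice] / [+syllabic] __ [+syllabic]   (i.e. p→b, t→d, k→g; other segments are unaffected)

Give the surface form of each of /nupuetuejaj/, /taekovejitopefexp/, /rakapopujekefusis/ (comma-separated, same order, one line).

/nupuetuejaj/: /p/ is a voiceless stop between vowels /u/ and /u/, so it voices to [b]. /t/ is a voiceless stop between vowels /e/ and /u/, so it voices to [d]. → [nubueduejaj].
/taekovejitopefexp/: /k/ is a voiceless stop between vowels /e/ and /o/, so it voices to [g]. /t/ is a voiceless stop between vowels /i/ and /o/, so it voices to [d]. /p/ is a voiceless stop between vowels /o/ and /e/, so it voices to [b]. → [taegovejidobefexp].
/rakapopujekefusis/: /k/ is a voiceless stop between vowels /a/ and /a/, so it voices to [g]. /p/ is a voiceless stop between vowels /a/ and /o/, so it voices to [b]. /p/ is a voiceless stop between vowels /o/ and /u/, so it voices to [b]. /k/ is a voiceless stop between vowels /e/ and /e/, so it voices to [g]. → [ragabobujegefusis].

nubueduejaj, taegovejidobefexp, ragabobujegefusis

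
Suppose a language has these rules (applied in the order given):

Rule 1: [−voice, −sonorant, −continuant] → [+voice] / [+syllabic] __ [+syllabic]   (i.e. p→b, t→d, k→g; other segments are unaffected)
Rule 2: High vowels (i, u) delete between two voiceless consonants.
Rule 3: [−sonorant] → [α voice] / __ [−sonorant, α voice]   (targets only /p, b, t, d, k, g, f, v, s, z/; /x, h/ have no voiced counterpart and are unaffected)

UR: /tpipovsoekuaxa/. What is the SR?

Rule 1 (intervocalic voicing): /p/ is a voiceless stop between vowels /i/ and /o/, so it voices to [b]. /k/ is a voiceless stop between vowels /e/ and /u/, so it voices to [g]. /tpipovsoekuaxa/ → tpibovsoeguaxa.
Rule 2 (high vowel syncope): no segment meets the environment; /tpibovsoeguaxa/ is unchanged.
Rule 3 (regressive voicing assimilation): /v/ precedes the voiceless obstruent /s/, so it devoices to [f] by assimilation. /tpibovsoeguaxa/ → tpibofsoeguaxa.

tpibofsoeguaxa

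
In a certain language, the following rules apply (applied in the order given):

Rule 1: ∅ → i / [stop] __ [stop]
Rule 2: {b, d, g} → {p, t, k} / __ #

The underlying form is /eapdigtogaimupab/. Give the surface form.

Rule 1 (stop-cluster i-epenthesis): /p/ and /d/ form a stop–stop cluster, so [i] is inserted between them. /g/ and /t/ form a stop–stop cluster, so [i] is inserted between them. /eapdigtogaimupab/ → eapidigitogaimupab.
Rule 2 (final devoicing): /b/ is a voiced stop in word-final position, so it devoices to [p]. /eapidigitogaimupab/ → eapidigitogaimupap.

eapidigitogaimupap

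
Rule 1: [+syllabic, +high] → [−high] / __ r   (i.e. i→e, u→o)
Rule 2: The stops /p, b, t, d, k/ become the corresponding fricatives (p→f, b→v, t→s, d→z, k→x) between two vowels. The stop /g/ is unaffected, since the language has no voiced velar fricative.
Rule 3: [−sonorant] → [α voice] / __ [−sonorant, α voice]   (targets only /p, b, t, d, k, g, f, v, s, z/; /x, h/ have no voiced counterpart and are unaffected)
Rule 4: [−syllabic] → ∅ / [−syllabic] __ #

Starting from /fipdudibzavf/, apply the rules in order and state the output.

Rule 1 (pre-rhotic lowering): no segment meets the environment; /fipdudibzavf/ is unchanged.
Rule 2 (intervocalic spirantization): /d/ is a stop between vowels /u/ and /i/, so it spirantizes to the fricative [z]. /fipdudibzavf/ → fipduzibzavf.
Rule 3 (regressive voicing assimilation): /p/ precedes the voiced obstruent /d/, so it voices to [b] by assimilation. /v/ precedes the voiceless obstruent /f/, so it devoices to [f] by assimilation. /fipduzibzavf/ → fibduzibzaff.
Rule 4 (final cluster simplification): /f/ is the second consonant of a word-final cluster /ff/, so it deletes. /fibduzibzaff/ → fibduzibzaf.

fibduzibzaf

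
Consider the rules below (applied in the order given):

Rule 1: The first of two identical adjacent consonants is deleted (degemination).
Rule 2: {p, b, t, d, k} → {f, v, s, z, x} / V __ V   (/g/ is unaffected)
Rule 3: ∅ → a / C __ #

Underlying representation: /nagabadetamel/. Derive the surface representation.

nagavazesamela

Rule 1 (degemination): no segment meets the environment; /nagabadetamel/ is unchanged.
Rule 2 (intervocalic spirantization): /b/ is a stop between vowels /a/ and /a/, so it spirantizes to the fricative [v]. /d/ is a stop between vowels /a/ and /e/, so it spirantizes to the fricative [z]. /t/ is a stop between vowels /e/ and /a/, so it spirantizes to the fricative [s]. /nagabadetamel/ → nagavazesamel.
Rule 3 (final a-epenthesis): the form ends in the consonant /l/, so [a] is inserted word-finally. /nagavazesamel/ → nagavazesamela.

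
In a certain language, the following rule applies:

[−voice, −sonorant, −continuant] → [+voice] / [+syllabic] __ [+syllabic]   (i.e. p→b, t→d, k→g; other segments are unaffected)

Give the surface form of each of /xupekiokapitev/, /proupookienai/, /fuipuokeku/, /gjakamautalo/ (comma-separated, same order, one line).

xubegiogabidev, prouboogienai, fuibuogegu, gjagamaudalo

/xupekiokapitev/: /p/ is a voiceless stop between vowels /u/ and /e/, so it voices to [b]. /k/ is a voiceless stop between vowels /e/ and /i/, so it voices to [g]. /k/ is a voiceless stop between vowels /o/ and /a/, so it voices to [g]. /p/ is a voiceless stop between vowels /a/ and /i/, so it voices to [b]. /t/ is a voiceless stop between vowels /i/ and /e/, so it voices to [d]. → [xubegiogabidev].
/proupookienai/: /p/ is a voiceless stop between vowels /u/ and /o/, so it voices to [b]. /k/ is a voiceless stop between vowels /o/ and /i/, so it voices to [g]. → [prouboogienai].
/fuipuokeku/: /p/ is a voiceless stop between vowels /i/ and /u/, so it voices to [b]. /k/ is a voiceless stop between vowels /o/ and /e/, so it voices to [g]. /k/ is a voiceless stop between vowels /e/ and /u/, so it voices to [g]. → [fuibuogegu].
/gjakamautalo/: /k/ is a voiceless stop between vowels /a/ and /a/, so it voices to [g]. /t/ is a voiceless stop between vowels /u/ and /a/, so it voices to [d]. → [gjagamaudalo].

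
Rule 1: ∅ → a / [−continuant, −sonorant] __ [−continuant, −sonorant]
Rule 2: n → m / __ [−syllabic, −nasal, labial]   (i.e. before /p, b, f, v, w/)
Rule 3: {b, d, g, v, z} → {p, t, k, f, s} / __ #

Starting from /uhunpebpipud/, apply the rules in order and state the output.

uhumpebapiput

Rule 1 (stop-cluster a-epenthesis): /b/ and /p/ form a stop–stop cluster, so [a] is inserted between them. /uhunpebpipud/ → uhunpebapipud.
Rule 2 (nasal place assimilation): /n/ precedes the labial consonant /p/, so it assimilates in place to [m]. /uhunpebapipud/ → uhumpebapipud.
Rule 3 (final devoicing): /d/ is a voiced obstruent in word-final position, so it devoices to [t]. /uhumpebapipud/ → uhumpebapiput.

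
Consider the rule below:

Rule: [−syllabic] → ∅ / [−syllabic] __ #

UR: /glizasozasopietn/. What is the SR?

/n/ is the second consonant of a word-final cluster /tn/, so it deletes.
Surface form: [glizasozasopiet].

glizasozasopiet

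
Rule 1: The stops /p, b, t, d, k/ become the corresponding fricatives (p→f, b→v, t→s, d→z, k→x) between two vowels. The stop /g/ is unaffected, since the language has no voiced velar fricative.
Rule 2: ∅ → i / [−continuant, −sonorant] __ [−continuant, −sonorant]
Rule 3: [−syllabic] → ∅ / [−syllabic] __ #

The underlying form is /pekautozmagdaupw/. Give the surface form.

pexausozmagidaup

Rule 1 (intervocalic spirantization): /k/ is a stop between vowels /e/ and /a/, so it spirantizes to the fricative [x]. /t/ is a stop between vowels /u/ and /o/, so it spirantizes to the fricative [s]. /pekautozmagdaupw/ → pexausozmagdaupw.
Rule 2 (stop-cluster i-epenthesis): /g/ and /d/ form a stop–stop cluster, so [i] is inserted between them. /pexausozmagdaupw/ → pexausozmagidaupw.
Rule 3 (final cluster simplification): /w/ is the second consonant of a word-final cluster /pw/, so it deletes. /pexausozmagidaupw/ → pexausozmagidaup.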